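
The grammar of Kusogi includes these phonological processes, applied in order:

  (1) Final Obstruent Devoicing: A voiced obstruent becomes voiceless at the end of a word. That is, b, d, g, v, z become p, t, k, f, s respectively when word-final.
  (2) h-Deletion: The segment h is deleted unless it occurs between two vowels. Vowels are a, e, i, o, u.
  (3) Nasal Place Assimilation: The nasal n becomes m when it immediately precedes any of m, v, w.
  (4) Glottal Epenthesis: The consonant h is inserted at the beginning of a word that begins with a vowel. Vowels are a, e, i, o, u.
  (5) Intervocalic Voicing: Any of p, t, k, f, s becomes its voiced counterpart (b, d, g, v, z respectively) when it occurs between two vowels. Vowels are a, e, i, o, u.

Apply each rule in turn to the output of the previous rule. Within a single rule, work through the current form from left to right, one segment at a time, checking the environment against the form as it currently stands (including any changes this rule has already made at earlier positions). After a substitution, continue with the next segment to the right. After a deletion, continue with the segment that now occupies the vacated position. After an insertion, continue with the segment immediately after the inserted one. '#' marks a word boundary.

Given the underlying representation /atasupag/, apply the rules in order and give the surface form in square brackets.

(1) Final Obstruent Devoicing: [atasupag] → [atasupak]
(2) h-Deletion: no change — [atasupak]
(3) Nasal Place Assimilation: no change — [atasupak]
(4) Glottal Epenthesis: [atasupak] → [hatasupak]
(5) Intervocalic Voicing: [hatasupak] → [hadazubak]

[hadazubak]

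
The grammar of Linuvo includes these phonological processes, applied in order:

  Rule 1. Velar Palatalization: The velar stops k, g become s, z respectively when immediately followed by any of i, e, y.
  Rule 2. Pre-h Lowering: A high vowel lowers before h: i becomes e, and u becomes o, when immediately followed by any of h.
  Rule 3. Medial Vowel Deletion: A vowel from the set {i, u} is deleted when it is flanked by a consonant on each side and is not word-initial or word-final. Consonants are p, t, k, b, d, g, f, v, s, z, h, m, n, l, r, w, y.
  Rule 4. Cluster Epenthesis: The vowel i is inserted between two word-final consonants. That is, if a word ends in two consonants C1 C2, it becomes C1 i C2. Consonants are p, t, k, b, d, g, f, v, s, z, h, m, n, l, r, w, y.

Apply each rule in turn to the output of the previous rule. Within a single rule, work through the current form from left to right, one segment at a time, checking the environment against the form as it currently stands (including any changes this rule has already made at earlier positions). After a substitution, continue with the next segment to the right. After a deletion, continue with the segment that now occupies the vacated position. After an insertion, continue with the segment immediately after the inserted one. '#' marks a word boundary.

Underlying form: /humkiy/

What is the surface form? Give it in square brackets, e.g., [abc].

Rule 1 Velar Palatalization: [humkiy] → [humsiy]
Rule 2 Pre-h Lowering: no change — [humsiy]
Rule 3 Medial Vowel Deletion: [humsiy] → [hmsy]
Rule 4 Cluster Epenthesis: [hmsy] → [hmsiy]

[hmsiy]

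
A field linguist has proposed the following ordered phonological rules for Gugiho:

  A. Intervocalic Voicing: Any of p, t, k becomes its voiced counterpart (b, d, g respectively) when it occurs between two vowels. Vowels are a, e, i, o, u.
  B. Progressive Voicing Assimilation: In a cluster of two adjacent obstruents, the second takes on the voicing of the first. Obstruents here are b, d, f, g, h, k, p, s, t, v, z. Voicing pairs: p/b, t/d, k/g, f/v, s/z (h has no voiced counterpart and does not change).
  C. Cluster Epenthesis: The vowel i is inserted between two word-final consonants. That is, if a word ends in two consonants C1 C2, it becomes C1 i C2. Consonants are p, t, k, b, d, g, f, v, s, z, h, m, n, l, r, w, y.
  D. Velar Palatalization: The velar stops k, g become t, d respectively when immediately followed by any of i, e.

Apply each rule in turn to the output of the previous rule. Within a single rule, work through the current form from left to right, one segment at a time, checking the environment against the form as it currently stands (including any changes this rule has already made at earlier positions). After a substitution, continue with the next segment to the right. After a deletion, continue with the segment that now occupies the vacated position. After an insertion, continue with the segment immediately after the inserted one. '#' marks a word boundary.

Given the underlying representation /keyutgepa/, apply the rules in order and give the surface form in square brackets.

[teyutteba]

A Intervocalic Voicing: [keyutgepa] → [keyutgeba]
B Progressive Voicing Assimilation: [keyutgeba] → [keyutkeba]
C Cluster Epenthesis: no change — [keyutkeba]
D Velar Palatalization: [keyutkeba] → [teyutteba]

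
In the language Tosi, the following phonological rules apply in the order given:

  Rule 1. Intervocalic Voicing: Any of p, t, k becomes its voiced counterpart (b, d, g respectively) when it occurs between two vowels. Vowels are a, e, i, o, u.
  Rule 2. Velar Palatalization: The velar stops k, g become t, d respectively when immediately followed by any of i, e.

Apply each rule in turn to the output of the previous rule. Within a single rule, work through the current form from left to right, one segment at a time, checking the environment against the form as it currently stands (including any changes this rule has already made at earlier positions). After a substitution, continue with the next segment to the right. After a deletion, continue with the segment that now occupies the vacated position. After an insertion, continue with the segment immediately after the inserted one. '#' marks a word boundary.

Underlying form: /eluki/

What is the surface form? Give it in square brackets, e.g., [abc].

[eludi]

Rule 1 Intervocalic Voicing: [eluki] → [elugi]
Rule 2 Velar Palatalization: [elugi] → [eludi]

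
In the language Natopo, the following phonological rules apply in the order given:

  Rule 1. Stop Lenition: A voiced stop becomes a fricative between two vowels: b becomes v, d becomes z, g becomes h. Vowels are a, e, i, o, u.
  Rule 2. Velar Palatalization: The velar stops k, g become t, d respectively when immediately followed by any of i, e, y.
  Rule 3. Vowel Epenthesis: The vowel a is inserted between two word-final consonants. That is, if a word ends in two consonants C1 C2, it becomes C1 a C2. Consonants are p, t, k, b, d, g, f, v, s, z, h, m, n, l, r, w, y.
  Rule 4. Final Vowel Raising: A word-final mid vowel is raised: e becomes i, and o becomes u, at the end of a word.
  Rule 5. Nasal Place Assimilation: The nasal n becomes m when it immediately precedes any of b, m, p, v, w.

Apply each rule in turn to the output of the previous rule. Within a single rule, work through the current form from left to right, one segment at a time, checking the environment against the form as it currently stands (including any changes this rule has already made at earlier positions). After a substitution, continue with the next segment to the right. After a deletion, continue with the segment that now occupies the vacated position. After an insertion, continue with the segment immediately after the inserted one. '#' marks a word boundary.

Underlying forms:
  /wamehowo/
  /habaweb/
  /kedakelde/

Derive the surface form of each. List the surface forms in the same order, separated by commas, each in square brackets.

/wamehowo/:
  Rule 1 Stop Lenition: no change — [wamehowo]
  Rule 2 Velar Palatalization: no change — [wamehowo]
  Rule 3 Vowel Epenthesis: no change — [wamehowo]
  Rule 4 Final Vowel Raising: [wamehowo] → [wamehowu]
  Rule 5 Nasal Place Assimilation: no change — [wamehowu]
/habaweb/:
  Rule 1 Stop Lenition: [habaweb] → [havaweb]
  Rule 2 Velar Palatalization: no change — [havaweb]
  Rule 3 Vowel Epenthesis: no change — [havaweb]
  Rule 4 Final Vowel Raising: no change — [havaweb]
  Rule 5 Nasal Place Assimilation: no change — [havaweb]
/kedakelde/:
  Rule 1 Stop Lenition: [kedakelde] → [kezakelde]
  Rule 2 Velar Palatalization: [kezakelde] → [tezatelde]
  Rule 3 Vowel Epenthesis: no change — [tezatelde]
  Rule 4 Final Vowel Raising: [tezatelde] → [tezateldi]
  Rule 5 Nasal Place Assimilation: no change — [tezateldi]

[wamehowu], [havaweb], [tezateldi]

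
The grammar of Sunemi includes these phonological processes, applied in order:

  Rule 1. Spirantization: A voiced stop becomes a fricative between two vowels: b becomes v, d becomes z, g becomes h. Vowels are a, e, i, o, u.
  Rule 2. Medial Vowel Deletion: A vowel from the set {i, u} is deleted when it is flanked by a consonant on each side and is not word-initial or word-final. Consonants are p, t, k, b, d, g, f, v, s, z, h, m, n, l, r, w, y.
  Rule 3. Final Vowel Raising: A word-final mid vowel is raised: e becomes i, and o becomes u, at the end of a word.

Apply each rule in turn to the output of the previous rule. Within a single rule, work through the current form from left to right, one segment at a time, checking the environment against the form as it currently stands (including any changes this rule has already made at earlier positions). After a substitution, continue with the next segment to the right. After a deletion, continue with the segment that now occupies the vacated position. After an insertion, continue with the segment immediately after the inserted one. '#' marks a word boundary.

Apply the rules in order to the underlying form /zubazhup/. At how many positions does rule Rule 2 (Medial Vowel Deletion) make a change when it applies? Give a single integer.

Rule 1 Spirantization: [zubazhup] → [zuvazhup]
Rule 2 Medial Vowel Deletion: [zuvazhup] → [zvazhp]
Rule 3 Final Vowel Raising: no change — [zvazhp]
Rule Rule 2 changed 2 position(s).

2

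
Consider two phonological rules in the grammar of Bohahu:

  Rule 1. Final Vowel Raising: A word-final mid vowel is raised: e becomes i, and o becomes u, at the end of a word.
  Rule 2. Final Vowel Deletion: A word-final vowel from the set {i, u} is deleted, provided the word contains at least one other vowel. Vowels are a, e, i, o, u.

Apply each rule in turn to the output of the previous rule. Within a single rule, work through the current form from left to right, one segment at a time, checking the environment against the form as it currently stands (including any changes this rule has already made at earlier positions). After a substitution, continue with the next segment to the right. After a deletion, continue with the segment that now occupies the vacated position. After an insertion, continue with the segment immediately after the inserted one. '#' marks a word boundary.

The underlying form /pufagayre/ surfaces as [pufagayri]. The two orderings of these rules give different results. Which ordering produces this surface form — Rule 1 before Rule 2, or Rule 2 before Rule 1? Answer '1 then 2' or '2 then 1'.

Order 1 then 2:
  1 Final Vowel Raising: [pufagayre] → [pufagayri]
  2 Final Vowel Deletion: [pufagayri] → [pufagayr]
  result: [pufagayr]
Order 2 then 1:
  2 Final Vowel Deletion: no change — [pufagayre]
  1 Final Vowel Raising: [pufagayre] → [pufagayri]
  result: [pufagayri]

2 then 1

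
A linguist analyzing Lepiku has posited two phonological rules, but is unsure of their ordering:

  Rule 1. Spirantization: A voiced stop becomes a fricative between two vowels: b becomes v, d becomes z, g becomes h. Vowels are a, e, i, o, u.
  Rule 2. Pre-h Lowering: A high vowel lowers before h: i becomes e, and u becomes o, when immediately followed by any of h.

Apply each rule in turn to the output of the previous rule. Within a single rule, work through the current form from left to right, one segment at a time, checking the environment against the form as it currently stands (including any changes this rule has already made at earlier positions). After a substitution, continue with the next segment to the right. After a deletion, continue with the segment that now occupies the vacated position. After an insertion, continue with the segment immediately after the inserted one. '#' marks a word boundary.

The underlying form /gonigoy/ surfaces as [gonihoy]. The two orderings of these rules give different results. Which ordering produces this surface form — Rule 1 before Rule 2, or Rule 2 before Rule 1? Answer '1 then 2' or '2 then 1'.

2 then 1

Order 1 then 2:
  1 Spirantization: [gonigoy] → [gonihoy]
  2 Pre-h Lowering: [gonihoy] → [gonehoy]
  result: [gonehoy]
Order 2 then 1:
  2 Pre-h Lowering: no change — [gonigoy]
  1 Spirantization: [gonigoy] → [gonihoy]
  result: [gonihoy]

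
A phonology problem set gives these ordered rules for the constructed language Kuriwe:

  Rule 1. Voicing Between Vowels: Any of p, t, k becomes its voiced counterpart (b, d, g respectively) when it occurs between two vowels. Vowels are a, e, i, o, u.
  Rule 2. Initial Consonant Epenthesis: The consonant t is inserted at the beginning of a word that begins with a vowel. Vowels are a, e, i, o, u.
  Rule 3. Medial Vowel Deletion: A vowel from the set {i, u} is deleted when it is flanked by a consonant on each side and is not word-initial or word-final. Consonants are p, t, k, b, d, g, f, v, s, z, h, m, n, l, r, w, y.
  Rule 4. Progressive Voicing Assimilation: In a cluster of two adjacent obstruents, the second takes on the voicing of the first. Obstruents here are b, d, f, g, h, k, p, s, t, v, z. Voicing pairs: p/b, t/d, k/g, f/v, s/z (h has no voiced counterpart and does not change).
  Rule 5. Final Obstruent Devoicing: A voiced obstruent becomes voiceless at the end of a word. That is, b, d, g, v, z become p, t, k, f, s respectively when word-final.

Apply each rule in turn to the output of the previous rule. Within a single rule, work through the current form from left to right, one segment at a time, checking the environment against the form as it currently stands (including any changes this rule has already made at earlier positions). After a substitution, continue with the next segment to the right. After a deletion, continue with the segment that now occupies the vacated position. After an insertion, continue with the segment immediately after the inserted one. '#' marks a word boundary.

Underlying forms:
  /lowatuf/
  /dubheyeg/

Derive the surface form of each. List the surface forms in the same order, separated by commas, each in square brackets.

/lowatuf/:
  Rule 1 Voicing Between Vowels: [lowatuf] → [lowaduf]
  Rule 2 Initial Consonant Epenthesis: no change — [lowaduf]
  Rule 3 Medial Vowel Deletion: [lowaduf] → [lowadf]
  Rule 4 Progressive Voicing Assimilation: [lowadf] → [lowadv]
  Rule 5 Final Obstruent Devoicing: [lowadv] → [lowadf]
/dubheyeg/:
  Rule 1 Voicing Between Vowels: no change — [dubheyeg]
  Rule 2 Initial Consonant Epenthesis: no change — [dubheyeg]
  Rule 3 Medial Vowel Deletion: [dubheyeg] → [dbheyeg]
  Rule 4 Progressive Voicing Assimilation: no change — [dbheyeg]
  Rule 5 Final Obstruent Devoicing: [dbheyeg] → [dbheyek]

[lowadf], [dbheyek]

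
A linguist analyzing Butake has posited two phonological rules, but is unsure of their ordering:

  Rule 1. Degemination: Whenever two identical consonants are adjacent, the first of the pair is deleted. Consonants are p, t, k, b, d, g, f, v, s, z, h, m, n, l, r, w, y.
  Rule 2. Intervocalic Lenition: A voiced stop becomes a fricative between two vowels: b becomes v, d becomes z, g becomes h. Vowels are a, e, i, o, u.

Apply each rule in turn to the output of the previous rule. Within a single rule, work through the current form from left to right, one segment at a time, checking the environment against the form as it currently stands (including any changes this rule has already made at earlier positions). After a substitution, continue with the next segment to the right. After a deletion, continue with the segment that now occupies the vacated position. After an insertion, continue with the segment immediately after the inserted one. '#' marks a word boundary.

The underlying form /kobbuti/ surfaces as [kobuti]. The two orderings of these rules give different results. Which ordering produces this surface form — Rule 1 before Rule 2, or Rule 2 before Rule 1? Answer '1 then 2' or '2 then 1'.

Order 1 then 2:
  1 Degemination: [kobbuti] → [kobuti]
  2 Intervocalic Lenition: [kobuti] → [kovuti]
  result: [kovuti]
Order 2 then 1:
  2 Intervocalic Lenition: no change — [kobbuti]
  1 Degemination: [kobbuti] → [kobuti]
  result: [kobuti]

2 then 1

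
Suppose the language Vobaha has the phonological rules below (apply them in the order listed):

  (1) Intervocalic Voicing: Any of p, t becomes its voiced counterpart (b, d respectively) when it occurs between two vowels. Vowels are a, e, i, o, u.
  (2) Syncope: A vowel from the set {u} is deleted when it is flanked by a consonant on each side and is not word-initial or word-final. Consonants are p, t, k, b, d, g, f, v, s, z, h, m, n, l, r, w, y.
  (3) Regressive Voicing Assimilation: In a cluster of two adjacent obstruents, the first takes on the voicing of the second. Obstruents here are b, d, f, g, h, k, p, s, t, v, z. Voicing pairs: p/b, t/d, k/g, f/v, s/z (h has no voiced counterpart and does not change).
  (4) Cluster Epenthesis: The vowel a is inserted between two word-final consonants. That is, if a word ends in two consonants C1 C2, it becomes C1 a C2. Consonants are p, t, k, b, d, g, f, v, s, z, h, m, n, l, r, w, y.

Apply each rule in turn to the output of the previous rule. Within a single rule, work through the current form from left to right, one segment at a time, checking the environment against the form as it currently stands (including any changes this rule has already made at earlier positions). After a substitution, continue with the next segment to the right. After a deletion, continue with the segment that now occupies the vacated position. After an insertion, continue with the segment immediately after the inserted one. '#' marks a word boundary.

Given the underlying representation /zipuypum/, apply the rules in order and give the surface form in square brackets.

[zibypam]

(1) Intervocalic Voicing: [zipuypum] → [zibuypum]
(2) Syncope: [zibuypum] → [zibypm]
(3) Regressive Voicing Assimilation: no change — [zibypm]
(4) Cluster Epenthesis: [zibypm] → [zibypam]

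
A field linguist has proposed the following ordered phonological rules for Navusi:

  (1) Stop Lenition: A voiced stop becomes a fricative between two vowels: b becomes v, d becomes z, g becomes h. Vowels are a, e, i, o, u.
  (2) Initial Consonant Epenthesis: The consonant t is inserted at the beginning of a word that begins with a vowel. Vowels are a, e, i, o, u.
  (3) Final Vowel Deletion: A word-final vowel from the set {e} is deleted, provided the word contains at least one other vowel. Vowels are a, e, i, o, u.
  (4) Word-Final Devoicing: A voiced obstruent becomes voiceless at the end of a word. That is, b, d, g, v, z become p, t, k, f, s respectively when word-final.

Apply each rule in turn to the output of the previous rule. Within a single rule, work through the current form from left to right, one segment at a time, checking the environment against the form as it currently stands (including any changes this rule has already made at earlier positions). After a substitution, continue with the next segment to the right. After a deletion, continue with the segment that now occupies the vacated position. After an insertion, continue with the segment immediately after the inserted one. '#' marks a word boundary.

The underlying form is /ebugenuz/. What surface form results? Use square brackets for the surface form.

(1) Stop Lenition: [ebugenuz] → [evuhenuz]
(2) Initial Consonant Epenthesis: [evuhenuz] → [tevuhenuz]
(3) Final Vowel Deletion: no change — [tevuhenuz]
(4) Word-Final Devoicing: [tevuhenuz] → [tevuhenus]

[tevuhenus]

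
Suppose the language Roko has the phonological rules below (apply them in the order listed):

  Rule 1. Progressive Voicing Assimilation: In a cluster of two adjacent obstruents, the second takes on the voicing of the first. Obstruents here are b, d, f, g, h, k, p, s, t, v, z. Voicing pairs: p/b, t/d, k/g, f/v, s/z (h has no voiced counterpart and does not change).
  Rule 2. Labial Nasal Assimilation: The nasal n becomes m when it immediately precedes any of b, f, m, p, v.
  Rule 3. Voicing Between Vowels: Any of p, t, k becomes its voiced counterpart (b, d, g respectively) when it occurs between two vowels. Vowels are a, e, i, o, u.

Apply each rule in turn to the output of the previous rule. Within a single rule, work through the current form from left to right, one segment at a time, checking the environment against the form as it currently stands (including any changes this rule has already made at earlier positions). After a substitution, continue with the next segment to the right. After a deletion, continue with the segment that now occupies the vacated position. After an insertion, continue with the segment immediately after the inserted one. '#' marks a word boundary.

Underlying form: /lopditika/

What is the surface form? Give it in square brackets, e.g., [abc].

Rule 1 Progressive Voicing Assimilation: [lopditika] → [loptitika]
Rule 2 Labial Nasal Assimilation: no change — [loptitika]
Rule 3 Voicing Between Vowels: [loptitika] → [loptidiga]

[loptidiga]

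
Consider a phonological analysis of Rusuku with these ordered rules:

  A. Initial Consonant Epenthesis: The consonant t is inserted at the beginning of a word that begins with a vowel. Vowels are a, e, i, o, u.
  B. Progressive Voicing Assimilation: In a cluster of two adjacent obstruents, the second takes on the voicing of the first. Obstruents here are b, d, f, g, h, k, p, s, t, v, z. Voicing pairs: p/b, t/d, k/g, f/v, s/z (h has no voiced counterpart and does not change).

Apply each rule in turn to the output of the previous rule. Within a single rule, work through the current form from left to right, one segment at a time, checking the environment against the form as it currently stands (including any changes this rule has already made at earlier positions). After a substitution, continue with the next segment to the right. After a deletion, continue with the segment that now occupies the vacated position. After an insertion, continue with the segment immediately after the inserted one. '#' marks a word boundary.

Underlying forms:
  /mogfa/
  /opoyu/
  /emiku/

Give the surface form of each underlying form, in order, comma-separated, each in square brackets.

/mogfa/:
  A Initial Consonant Epenthesis: no change — [mogfa]
  B Progressive Voicing Assimilation: [mogfa] → [mogva]
/opoyu/:
  A Initial Consonant Epenthesis: [opoyu] → [topoyu]
  B Progressive Voicing Assimilation: no change — [topoyu]
/emiku/:
  A Initial Consonant Epenthesis: [emiku] → [temiku]
  B Progressive Voicing Assimilation: no change — [temiku]

[mogva], [topoyu], [temiku]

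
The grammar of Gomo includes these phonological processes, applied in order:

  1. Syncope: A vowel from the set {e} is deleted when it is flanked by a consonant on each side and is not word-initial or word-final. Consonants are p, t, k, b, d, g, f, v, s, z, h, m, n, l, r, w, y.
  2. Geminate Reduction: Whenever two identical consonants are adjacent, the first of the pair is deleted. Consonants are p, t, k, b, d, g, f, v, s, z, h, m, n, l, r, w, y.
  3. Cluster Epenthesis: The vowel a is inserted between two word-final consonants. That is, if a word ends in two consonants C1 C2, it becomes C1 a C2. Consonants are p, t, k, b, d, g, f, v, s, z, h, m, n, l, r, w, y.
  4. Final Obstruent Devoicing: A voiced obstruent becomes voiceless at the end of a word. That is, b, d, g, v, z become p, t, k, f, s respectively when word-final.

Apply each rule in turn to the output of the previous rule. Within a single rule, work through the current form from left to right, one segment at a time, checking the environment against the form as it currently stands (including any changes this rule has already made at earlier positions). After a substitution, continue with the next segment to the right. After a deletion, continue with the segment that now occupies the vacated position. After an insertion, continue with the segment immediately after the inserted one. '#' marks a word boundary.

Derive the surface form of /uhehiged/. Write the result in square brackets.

1 Syncope: [uhehiged] → [uhhigd]
2 Geminate Reduction: [uhhigd] → [uhigd]
3 Cluster Epenthesis: [uhigd] → [uhigad]
4 Final Obstruent Devoicing: [uhigad] → [uhigat]

[uhigat]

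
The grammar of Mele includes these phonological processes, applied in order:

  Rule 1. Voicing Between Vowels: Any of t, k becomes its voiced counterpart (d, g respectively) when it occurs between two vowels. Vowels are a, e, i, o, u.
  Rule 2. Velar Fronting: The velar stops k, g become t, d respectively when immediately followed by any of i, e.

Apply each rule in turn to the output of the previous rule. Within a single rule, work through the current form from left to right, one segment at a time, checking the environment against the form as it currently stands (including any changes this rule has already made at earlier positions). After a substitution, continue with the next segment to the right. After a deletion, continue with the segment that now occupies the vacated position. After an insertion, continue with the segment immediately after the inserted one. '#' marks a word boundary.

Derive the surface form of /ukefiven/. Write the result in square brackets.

Rule 1 Voicing Between Vowels: [ukefiven] → [ugefiven]
Rule 2 Velar Fronting: [ugefiven] → [udefiven]

[udefiven]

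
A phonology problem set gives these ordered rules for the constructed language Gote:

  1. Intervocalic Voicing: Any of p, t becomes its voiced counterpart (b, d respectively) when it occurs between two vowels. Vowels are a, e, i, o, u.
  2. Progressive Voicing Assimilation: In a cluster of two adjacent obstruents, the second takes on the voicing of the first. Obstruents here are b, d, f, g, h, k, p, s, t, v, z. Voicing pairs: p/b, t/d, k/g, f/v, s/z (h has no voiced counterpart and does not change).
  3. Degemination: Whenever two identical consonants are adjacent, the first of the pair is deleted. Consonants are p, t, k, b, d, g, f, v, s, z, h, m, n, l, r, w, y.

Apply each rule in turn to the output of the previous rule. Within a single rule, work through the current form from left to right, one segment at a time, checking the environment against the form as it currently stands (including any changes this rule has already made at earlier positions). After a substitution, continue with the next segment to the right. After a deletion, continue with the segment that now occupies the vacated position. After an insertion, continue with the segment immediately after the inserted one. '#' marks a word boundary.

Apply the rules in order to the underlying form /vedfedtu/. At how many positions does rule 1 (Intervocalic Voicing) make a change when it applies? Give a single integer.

1 Intervocalic Voicing: no change — [vedfedtu]
2 Progressive Voicing Assimilation: [vedfedtu] → [vedveddu]
3 Degemination: [vedveddu] → [vedvedu]
Rule 1 changed 0 position(s).

0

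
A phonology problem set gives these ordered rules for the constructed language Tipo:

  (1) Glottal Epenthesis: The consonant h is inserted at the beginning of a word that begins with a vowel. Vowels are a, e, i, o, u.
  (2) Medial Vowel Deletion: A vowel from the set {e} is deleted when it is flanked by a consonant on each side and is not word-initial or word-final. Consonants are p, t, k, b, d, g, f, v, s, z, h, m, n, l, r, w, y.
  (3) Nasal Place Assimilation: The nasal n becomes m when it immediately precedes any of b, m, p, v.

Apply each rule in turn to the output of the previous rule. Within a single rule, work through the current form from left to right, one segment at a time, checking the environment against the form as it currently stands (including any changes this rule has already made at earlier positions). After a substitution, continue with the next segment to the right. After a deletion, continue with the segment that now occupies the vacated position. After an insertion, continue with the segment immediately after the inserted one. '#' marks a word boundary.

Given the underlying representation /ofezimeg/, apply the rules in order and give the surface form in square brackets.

(1) Glottal Epenthesis: [ofezimeg] → [hofezimeg]
(2) Medial Vowel Deletion: [hofezimeg] → [hofzimg]
(3) Nasal Place Assimilation: no change — [hofzimg]

[hofzimg]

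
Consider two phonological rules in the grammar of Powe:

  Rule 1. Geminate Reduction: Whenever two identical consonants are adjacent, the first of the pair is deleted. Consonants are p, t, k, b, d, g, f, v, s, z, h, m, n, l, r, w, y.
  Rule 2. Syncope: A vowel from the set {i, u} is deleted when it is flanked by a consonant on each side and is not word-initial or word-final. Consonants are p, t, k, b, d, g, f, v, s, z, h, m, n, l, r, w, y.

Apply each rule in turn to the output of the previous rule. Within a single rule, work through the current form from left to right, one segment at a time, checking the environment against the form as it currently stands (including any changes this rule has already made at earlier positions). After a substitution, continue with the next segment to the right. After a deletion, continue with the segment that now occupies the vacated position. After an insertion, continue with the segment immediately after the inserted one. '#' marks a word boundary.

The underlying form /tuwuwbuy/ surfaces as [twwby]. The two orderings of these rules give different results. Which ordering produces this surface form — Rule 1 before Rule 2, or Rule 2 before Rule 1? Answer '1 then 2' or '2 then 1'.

1 then 2

Order 1 then 2:
  1 Geminate Reduction: no change — [tuwuwbuy]
  2 Syncope: [tuwuwbuy] → [twwby]
  result: [twwby]
Order 2 then 1:
  2 Syncope: [tuwuwbuy] → [twwby]
  1 Geminate Reduction: [twwby] → [twby]
  result: [twby]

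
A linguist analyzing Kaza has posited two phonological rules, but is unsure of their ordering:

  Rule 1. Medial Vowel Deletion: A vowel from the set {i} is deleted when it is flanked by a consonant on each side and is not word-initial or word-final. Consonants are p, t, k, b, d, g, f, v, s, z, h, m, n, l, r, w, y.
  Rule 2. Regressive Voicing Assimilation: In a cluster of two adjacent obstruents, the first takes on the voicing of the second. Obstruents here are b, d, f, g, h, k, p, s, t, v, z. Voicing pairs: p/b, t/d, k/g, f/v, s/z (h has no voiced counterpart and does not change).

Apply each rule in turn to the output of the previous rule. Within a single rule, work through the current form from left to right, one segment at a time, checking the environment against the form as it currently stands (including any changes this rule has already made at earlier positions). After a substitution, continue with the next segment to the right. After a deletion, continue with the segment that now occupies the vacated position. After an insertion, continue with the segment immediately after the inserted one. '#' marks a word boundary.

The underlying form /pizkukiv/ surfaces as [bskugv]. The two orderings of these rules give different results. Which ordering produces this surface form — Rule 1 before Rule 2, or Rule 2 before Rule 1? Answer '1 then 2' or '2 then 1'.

Order 1 then 2:
  1 Medial Vowel Deletion: [pizkukiv] → [pzkukv]
  2 Regressive Voicing Assimilation: [pzkukv] → [bskugv]
  result: [bskugv]
Order 2 then 1:
  2 Regressive Voicing Assimilation: [pizkukiv] → [piskukiv]
  1 Medial Vowel Deletion: [piskukiv] → [pskukv]
  result: [pskukv]

1 then 2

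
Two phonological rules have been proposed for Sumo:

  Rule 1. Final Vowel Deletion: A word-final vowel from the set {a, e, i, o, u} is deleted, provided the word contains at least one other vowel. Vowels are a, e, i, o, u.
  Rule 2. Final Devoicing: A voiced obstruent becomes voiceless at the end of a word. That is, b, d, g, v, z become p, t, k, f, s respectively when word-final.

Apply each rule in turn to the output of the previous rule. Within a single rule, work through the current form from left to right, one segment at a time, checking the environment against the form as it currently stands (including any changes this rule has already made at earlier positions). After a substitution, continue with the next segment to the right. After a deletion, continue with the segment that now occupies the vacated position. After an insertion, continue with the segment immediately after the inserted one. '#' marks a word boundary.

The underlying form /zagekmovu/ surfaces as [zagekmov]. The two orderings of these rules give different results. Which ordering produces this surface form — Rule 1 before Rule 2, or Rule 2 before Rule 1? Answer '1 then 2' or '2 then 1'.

Order 1 then 2:
  1 Final Vowel Deletion: [zagekmovu] → [zagekmov]
  2 Final Devoicing: [zagekmov] → [zagekmof]
  result: [zagekmof]
Order 2 then 1:
  2 Final Devoicing: no change — [zagekmovu]
  1 Final Vowel Deletion: [zagekmovu] → [zagekmov]
  result: [zagekmov]

2 then 1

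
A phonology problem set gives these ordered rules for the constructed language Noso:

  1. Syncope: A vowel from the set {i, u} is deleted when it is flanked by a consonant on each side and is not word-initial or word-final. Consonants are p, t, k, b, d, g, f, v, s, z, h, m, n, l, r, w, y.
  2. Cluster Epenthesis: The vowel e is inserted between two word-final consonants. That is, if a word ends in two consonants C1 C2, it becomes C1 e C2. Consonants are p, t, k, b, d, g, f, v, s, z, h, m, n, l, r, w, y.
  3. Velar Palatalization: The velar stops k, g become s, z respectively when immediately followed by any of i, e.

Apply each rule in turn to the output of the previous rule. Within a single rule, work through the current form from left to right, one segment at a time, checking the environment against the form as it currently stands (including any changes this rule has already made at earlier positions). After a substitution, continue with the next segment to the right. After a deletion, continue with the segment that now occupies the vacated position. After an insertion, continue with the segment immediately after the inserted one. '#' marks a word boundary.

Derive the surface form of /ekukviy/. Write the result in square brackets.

[ekkvey]

1 Syncope: [ekukviy] → [ekkvy]
2 Cluster Epenthesis: [ekkvy] → [ekkvey]
3 Velar Palatalization: no change — [ekkvey]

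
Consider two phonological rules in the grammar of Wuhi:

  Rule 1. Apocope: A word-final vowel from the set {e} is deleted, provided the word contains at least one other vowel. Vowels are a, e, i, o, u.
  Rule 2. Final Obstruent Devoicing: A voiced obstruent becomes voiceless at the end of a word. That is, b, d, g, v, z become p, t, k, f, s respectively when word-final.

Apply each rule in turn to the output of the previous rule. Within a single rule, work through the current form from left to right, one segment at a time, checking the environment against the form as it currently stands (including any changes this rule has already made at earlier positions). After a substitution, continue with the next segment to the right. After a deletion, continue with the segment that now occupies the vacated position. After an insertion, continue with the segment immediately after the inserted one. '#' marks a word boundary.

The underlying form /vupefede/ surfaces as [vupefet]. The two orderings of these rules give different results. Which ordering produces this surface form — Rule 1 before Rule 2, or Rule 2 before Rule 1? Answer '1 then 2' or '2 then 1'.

1 then 2

Order 1 then 2:
  1 Apocope: [vupefede] → [vupefed]
  2 Final Obstruent Devoicing: [vupefed] → [vupefet]
  result: [vupefet]
Order 2 then 1:
  2 Final Obstruent Devoicing: no change — [vupefede]
  1 Apocope: [vupefede] → [vupefed]
  result: [vupefed]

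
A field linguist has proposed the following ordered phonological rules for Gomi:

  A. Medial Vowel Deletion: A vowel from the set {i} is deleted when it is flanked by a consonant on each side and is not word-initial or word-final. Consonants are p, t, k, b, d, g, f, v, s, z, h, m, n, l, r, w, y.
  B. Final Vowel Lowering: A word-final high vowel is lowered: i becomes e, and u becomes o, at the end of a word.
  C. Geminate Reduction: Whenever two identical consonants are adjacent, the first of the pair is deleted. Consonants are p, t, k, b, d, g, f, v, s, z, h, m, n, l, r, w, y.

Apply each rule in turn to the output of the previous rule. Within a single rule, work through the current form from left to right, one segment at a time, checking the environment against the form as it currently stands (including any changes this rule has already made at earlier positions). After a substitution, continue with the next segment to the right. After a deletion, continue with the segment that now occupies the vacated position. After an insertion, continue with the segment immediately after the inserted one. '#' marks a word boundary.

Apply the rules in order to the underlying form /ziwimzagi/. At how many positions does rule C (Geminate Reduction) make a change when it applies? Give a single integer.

0

A Medial Vowel Deletion: [ziwimzagi] → [zwmzagi]
B Final Vowel Lowering: [zwmzagi] → [zwmzage]
C Geminate Reduction: no change — [zwmzage]
Rule C changed 0 position(s).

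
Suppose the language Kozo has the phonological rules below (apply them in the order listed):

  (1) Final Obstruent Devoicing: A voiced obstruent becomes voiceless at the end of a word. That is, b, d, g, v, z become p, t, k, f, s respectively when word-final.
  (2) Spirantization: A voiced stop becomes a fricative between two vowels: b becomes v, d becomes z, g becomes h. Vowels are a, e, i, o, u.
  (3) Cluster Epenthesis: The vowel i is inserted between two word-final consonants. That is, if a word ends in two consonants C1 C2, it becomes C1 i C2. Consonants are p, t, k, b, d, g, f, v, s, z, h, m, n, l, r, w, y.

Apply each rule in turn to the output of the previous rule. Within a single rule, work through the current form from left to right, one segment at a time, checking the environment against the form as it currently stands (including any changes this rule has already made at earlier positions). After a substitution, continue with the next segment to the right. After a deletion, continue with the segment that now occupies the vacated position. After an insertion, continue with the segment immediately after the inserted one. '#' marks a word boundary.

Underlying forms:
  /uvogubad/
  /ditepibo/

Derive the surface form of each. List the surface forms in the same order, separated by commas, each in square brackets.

/uvogubad/:
  (1) Final Obstruent Devoicing: [uvogubad] → [uvogubat]
  (2) Spirantization: [uvogubat] → [uvohuvat]
  (3) Cluster Epenthesis: no change — [uvohuvat]
/ditepibo/:
  (1) Final Obstruent Devoicing: no change — [ditepibo]
  (2) Spirantization: [ditepibo] → [ditepivo]
  (3) Cluster Epenthesis: no change — [ditepivo]

[uvohuvat], [ditepivo]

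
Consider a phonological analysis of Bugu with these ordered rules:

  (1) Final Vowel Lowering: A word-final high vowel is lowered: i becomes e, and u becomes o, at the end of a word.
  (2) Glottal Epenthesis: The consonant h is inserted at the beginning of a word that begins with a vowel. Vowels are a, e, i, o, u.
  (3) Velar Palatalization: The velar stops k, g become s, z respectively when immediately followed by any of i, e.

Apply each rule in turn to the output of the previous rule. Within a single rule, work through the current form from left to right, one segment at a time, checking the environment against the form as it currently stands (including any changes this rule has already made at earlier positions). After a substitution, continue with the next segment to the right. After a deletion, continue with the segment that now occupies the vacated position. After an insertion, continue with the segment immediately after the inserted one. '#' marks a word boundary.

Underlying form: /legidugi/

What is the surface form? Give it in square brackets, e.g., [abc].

(1) Final Vowel Lowering: [legidugi] → [legiduge]
(2) Glottal Epenthesis: no change — [legiduge]
(3) Velar Palatalization: [legiduge] → [leziduze]

[leziduze]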